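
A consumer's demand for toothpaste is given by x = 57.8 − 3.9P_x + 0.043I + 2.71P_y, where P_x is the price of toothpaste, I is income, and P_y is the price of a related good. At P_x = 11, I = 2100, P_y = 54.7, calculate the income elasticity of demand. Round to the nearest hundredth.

0.36

x = 57.8 − 3.9(11) + 0.043(2100) + 2.71(54.7) = 57.8 − 42.9 + 90.3 + 148.237 = 253.437.
∂x/∂I = +0.043, so E_I = 0.043·(2100/253.437) ≈ 0.36.
E_I ∈ (0,1): normal good (necessity).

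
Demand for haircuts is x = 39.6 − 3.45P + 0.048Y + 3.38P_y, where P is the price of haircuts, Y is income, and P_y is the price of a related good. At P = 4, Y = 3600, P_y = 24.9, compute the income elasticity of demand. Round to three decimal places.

0.611

First evaluate x: 39.6 − 3.45(4) + 0.048(3600) + 3.38(24.9) = 39.6 − 13.8 + 172.8 + 84.162 = 282.762.
∂x/∂Y = +0.048, so E_I = 0.048·(3600/282.762) ≈ 0.611.
E_I ∈ (0,1): normal good (necessity).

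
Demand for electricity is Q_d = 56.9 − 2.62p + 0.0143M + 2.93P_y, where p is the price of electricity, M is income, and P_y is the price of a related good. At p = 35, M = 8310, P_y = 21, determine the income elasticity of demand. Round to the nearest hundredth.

0.82

Q_d = 56.9 − 2.62(35) + 0.0143(8310) + 2.93(21) = 56.9 − 91.7 + 118.833 + 61.53 = 145.563.
∂Q_d/∂M = +0.0143, so E_I = 0.0143·(8310/145.563) ≈ 0.82.
E_I ∈ (0,1): normal good (necessity).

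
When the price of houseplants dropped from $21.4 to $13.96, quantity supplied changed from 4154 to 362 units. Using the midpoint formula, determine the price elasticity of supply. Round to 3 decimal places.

%Δq = (362 − 4154)/[(4154 + 362)/2] = -3792/2258 ≈ -1.6794.
%Δp = (13.96 − 21.4)/[(21.4 + 13.96)/2] = -7.44/17.68 ≈ -0.4208.
Arc elasticity E = %Δq/%Δp ≈ -1.6794/-0.4208 ≈ 3.991.
|E| > 1: supply is elastic over this range.

3.991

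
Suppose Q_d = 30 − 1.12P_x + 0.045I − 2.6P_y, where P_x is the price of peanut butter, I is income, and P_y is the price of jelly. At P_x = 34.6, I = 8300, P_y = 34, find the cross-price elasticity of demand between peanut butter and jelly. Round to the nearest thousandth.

-0.320

Q_d = 30 − 1.12(34.6) + 0.045(8300) − 2.6(34) = 30 − 38.752 + 373.5 − 88.4 = 276.348.
∂Q_d/∂P_y = −2.6, so E_xy = -2.6·(34/276.348) ≈ -0.320.
E_xy < 0: the goods are complements.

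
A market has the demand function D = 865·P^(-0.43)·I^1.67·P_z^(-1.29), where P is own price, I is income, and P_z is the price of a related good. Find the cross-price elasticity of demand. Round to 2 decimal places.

For a Cobb–Douglas (constant-elasticity) form D = A·P_z^α·…, the elasticity with respect to P_z equals the exponent α at every point.
Here the exponent on P_z is -1.29, so the cross-price elasticity of demand is -1.29.

-1.29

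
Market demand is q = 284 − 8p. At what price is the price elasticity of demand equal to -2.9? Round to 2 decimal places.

26.40

Set −bp/(a − bp) = −2.9 ⇒ bp = 2.9(a − bp) ⇒ bp(1+2.9) = 2.9·a.
p = 2.9·284/(8·3.9) ≈ 26.40.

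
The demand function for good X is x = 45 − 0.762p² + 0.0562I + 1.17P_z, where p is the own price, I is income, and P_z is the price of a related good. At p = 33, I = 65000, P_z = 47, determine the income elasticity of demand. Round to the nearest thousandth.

First evaluate x: 45 − 0.762(33)² + 0.0562(65000) + 1.17(47) = 45 − 829.818 + 3653 + 54.99 = 2923.172.
∂x/∂I = +0.0562, so E_I = 0.0562·(65000/2923.172) ≈ 1.250.
E_I > 1: normal good (luxury).

1.250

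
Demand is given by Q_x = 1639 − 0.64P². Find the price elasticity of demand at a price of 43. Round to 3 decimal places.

At P = 43, Q_x = 455.64.
dQ_x/dP = −2·0.64·P = −55.04.
Point elasticity E = (dQ_x/dP)·(P/Q_x) = -55.04 × 43/455.64 ≈ -5.194.
|E| > 1, so demand is elastic at this price.

-5.194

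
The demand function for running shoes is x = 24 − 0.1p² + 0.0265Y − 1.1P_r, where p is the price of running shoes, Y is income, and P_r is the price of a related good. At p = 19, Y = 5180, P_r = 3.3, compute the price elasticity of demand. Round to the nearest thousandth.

First evaluate x: 24 − 0.1(19)² + 0.0265(5180) − 1.1(3.3) = 24 − 36.1 + 137.27 − 3.63 = 121.54.
∂x/∂p = −2·0.1·p = -3.8, so E_p = -3.8·(19/121.54) ≈ -0.594.
|E_p| < 1: demand is inelastic.

-0.594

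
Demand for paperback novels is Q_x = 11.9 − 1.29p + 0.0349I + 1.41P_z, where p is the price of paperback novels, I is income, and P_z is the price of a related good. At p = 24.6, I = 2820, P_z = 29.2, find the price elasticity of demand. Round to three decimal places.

Substituting, Q_x = 11.9 − 1.29(24.6) + 0.0349(2820) + 1.41(29.2) = 11.9 − 31.734 + 98.418 + 41.172 = 119.756.
∂Q_x/∂p = −1.29, so E_p = (−1.29)·(24.6/119.756) ≈ -0.265.
|E_p| < 1: demand is inelastic.

-0.265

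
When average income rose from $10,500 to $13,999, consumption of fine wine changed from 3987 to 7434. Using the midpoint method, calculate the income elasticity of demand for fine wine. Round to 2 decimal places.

2.11

%ΔQ = (7434 − 3987)/[(3987+7434)/2] = 3447/5710.5 ≈ 0.6036.
%ΔM = (13,999 − 10,500)/[(10,500+13,999)/2] = 3499/12249.5 ≈ 0.2856.
E_I = %ΔQ/%ΔM ≈ 2.11.
E_I > 1: normal good (luxury).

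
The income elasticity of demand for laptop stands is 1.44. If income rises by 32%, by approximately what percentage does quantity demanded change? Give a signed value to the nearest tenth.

%ΔQ ≈ E × %ΔI = (1.44) × (32%) ≈ 46.1%.

46.1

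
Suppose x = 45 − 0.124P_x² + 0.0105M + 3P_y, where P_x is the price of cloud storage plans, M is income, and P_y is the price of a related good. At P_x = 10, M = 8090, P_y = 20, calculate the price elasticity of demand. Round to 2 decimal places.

At the given point, x = 45 − 0.124(10)² + 0.0105(8090) + 3(20) = 45 − 12.4 + 84.945 + 60 = 177.545.
∂x/∂P_x = −2·0.124·P_x = -2.48, so E_p = -2.48·(10/177.545) ≈ -0.14.
|E_p| < 1: demand is inelastic.

-0.14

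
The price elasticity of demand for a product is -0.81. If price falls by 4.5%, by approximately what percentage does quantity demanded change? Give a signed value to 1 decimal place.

%ΔQ ≈ E × %ΔP = (-0.81) × (-4.5%) ≈ 3.6%.

3.6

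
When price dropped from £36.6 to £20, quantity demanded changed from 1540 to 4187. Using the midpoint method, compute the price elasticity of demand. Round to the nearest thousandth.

%Δq = (4187 − 1540)/[(1540 + 4187)/2] = 2647/2863.5 ≈ 0.9244.
%ΔP = (20 − 36.6)/[(36.6 + 20)/2] = -16.6/28.3 ≈ -0.5866.
Arc elasticity E = %Δq/%ΔP ≈ 0.9244/-0.5866 ≈ -1.576.
|E| > 1: demand is elastic over this range.

-1.576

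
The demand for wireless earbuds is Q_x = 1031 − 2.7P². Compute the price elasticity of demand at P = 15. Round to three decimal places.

-2.869

At P = 15, Q_x = 423.5.
dQ_x/dP = −2·2.7·P = −81.
Point elasticity E = (dQ_x/dP)·(P/Q_x) = -81 × 15/423.5 ≈ -2.869.
|E| > 1, so demand is elastic at this price.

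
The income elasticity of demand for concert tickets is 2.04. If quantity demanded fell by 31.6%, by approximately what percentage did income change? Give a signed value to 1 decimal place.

-15.5

%ΔQ ≈ E × %ΔI ⇒ %ΔI = %ΔQ / E = (-31.6%)/(2.04) ≈ -15.5%.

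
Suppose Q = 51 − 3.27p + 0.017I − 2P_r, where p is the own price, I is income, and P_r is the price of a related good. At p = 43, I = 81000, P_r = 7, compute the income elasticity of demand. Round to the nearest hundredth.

1.08

First evaluate Q: 51 − 3.27(43) + 0.017(81000) − 2(7) = 51 − 140.61 + 1377 − 14 = 1273.39.
∂Q/∂I = +0.017, so E_I = 0.017·(81000/1273.39) ≈ 1.08.
E_I > 1: normal good (luxury).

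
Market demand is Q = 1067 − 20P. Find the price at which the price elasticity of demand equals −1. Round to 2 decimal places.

For linear demand Q = a − bP, E = −bP/(a − bP). |E| = 1 ⇒ bP = a − bP ⇒ P = a/(2b).
P = 1067/(2·20) ≈ 26.68.

26.68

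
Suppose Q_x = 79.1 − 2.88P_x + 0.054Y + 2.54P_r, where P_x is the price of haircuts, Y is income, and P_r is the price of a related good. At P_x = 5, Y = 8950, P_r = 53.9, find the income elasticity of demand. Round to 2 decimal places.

0.71

First evaluate Q_x: 79.1 − 2.88(5) + 0.054(8950) + 2.54(53.9) = 79.1 − 14.4 + 483.3 + 136.906 = 684.906.
∂Q_x/∂Y = +0.054, so E_I = 0.054·(8950/684.906) ≈ 0.71.
E_I ∈ (0,1): normal good (necessity).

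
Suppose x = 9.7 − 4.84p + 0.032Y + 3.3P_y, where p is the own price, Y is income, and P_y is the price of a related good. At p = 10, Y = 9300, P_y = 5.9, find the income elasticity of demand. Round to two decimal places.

x = 9.7 − 4.84(10) + 0.032(9300) + 3.3(5.9) = 9.7 − 48.4 + 297.6 + 19.47 = 278.37.
∂x/∂Y = +0.032, so E_I = 0.032·(9300/278.37) ≈ 1.07.
E_I > 1: normal good (luxury).

1.07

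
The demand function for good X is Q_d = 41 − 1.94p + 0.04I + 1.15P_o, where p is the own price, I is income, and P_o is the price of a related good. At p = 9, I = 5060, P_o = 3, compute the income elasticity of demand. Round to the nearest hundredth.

0.88

Q_d = 41 − 1.94(9) + 0.04(5060) + 1.15(3) = 41 − 17.46 + 202.4 + 3.45 = 229.39.
∂Q_d/∂I = +0.04, so E_I = 0.04·(5060/229.39) ≈ 0.88.
E_I ∈ (0,1): normal good (necessity).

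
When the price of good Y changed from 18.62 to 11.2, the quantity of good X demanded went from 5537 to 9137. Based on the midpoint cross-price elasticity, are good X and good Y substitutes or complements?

%ΔQ_x = (9137 − 5537)/[(5537+9137)/2] = 3600/7337 ≈ 0.4907.
%ΔP_y = (11.2 − 18.62)/[(18.62+11.2)/2] ≈ -0.4977.
E_xy = 0.4907/-0.4977 ≈ -0.986.
E_xy < 0, so the goods are complements.

complements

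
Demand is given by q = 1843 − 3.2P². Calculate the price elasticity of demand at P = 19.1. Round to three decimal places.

At P = 19.1, q = 675.608.
dq/dP = −2·3.2·P = −122.24.
Point elasticity E = (dq/dP)·(P/q) = -122.24 × 19.1/675.608 ≈ -3.456.
|E| > 1, so demand is elastic at this price.

-3.456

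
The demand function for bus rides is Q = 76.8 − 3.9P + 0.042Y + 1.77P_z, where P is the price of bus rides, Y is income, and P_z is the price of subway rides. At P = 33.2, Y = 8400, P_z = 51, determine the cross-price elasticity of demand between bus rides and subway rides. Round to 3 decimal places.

Q = 76.8 − 3.9(33.2) + 0.042(8400) + 1.77(51) = 76.8 − 129.48 + 352.8 + 90.27 = 390.39.
∂Q/∂P_z = +1.77, so E_xy = 1.77·(51/390.39) ≈ 0.231.
E_xy > 0: the goods are substitutes.

0.231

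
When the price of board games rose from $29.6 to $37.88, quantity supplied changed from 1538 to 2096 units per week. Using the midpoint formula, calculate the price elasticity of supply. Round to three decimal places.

%Δq = (2096 − 1538)/[(1538 + 2096)/2] = 558/1817 ≈ 0.3071.
%Δp = (37.88 − 29.6)/[(29.6 + 37.88)/2] = 8.28/33.74 ≈ 0.2454.
Arc elasticity E = %Δq/%Δp ≈ 0.3071/0.2454 ≈ 1.251.
|E| > 1: supply is elastic over this range.

1.251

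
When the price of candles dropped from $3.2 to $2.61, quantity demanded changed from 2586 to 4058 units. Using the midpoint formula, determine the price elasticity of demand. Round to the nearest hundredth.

-2.18

%Δq = (4058 − 2586)/[(2586 + 4058)/2] = 1472/3322 ≈ 0.4431.
%ΔP = (2.61 − 3.2)/[(3.2 + 2.61)/2] = -0.59/2.905 ≈ -0.2031.
Arc elasticity E = %Δq/%ΔP ≈ 0.4431/-0.2031 ≈ -2.18.
|E| > 1: demand is elastic over this range.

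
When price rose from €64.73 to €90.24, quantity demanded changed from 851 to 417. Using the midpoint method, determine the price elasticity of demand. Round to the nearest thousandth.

%Δq = (417 − 851)/[(851 + 417)/2] = -434/634 ≈ -0.6845.
%Δp = (90.24 − 64.73)/[(64.73 + 90.24)/2] = 25.51/77.485 ≈ 0.3292.
Arc elasticity E = %Δq/%Δp ≈ -0.6845/0.3292 ≈ -2.079.
|E| > 1: demand is elastic over this range.

-2.079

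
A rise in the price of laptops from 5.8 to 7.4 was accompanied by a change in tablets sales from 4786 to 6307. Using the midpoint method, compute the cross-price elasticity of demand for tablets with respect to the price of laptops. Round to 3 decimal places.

%ΔQ_x = (6307 − 4786)/[(4786+6307)/2] = 1521/5546.5 ≈ 0.2742.
%ΔP_y = (7.4 − 5.8)/[(5.8+7.4)/2] ≈ 0.2424.
E_xy = 0.2742/0.2424 ≈ 1.131.
E_xy > 0, so tablets and laptops are substitutes.

1.131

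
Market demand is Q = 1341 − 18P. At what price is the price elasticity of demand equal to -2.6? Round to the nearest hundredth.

Set −bP/(a − bP) = −2.6 ⇒ bP = 2.6(a − bP) ⇒ bP(1+2.6) = 2.6·a.
P = 2.6·1341/(18·3.6) ≈ 53.81.

53.81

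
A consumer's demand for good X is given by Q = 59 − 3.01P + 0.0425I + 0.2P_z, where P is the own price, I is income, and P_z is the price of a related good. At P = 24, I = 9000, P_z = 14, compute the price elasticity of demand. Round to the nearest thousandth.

-0.194

First evaluate Q: 59 − 3.01(24) + 0.0425(9000) + 0.2(14) = 59 − 72.24 + 382.5 + 2.8 = 372.06.
∂Q/∂P = −3.01, so E_p = (−3.01)·(24/372.06) ≈ -0.194.
|E_p| < 1: demand is inelastic.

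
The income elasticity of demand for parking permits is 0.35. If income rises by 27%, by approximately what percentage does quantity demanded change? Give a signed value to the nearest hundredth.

9.45

%ΔQ ≈ E × %ΔI = (0.35) × (27%) = 9.45%.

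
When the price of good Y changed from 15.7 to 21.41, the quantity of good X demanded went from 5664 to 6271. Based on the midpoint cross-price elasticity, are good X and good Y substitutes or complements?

%ΔQ_x = (6271 − 5664)/[(5664+6271)/2] = 607/5967.5 ≈ 0.1017.
%ΔP_y = (21.41 − 15.7)/[(15.7+21.41)/2] ≈ 0.3077.
E_xy = 0.1017/0.3077 ≈ 0.331.
E_xy > 0, so the goods are substitutes.

substitutes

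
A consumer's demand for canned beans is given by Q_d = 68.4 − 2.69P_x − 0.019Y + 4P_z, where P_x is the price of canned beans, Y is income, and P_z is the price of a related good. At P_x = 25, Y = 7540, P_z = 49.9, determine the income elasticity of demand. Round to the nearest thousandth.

-2.492

At the given point, Q_d = 68.4 − 2.69(25) − 0.019(7540) + 4(49.9) = 68.4 − 67.25 − 143.26 + 199.6 = 57.49.
∂Q_d/∂Y = −0.019, so E_I = -0.019·(7540/57.49) ≈ -2.492.
E_I < 0: inferior good.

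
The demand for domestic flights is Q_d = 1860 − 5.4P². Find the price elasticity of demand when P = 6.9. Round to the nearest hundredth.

At P = 6.9, Q_d = 1602.906.
dQ_d/dP = −2·5.4·P = −74.52.
Point elasticity E = (dQ_d/dP)·(P/Q_d) = -74.52 × 6.9/1602.906 ≈ -0.32.
|E| < 1, so demand is inelastic at this price.

-0.32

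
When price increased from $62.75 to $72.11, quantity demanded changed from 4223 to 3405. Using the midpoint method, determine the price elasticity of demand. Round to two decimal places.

-1.55

%Δq = (3405 − 4223)/[(4223 + 3405)/2] = -818/3814 ≈ -0.2145.
%Δp = (72.11 − 62.75)/[(62.75 + 72.11)/2] = 9.36/67.43 ≈ 0.1388.
Arc elasticity E = %Δq/%Δp ≈ -0.2145/0.1388 ≈ -1.55.
|E| > 1: demand is elastic over this range.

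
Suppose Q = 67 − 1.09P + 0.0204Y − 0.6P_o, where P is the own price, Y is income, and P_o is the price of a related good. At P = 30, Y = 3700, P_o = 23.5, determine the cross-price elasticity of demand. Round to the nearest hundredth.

Substituting, Q = 67 − 1.09(30) + 0.0204(3700) − 0.6(23.5) = 67 − 32.7 + 75.48 − 14.1 = 95.68.
∂Q/∂P_o = −0.6, so E_xy = -0.6·(23.5/95.68) ≈ -0.15.
E_xy < 0: the goods are complements.

-0.15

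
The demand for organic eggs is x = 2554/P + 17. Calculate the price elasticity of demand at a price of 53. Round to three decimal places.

-0.739

At P = 53, x = 65.1887.
dx/dP = −2554/P² = −0.9092.
Point elasticity E = (dx/dP)·(P/x) = -0.9092 × 53/65.1887 ≈ -0.739.
|E| < 1, so demand is inelastic at this price.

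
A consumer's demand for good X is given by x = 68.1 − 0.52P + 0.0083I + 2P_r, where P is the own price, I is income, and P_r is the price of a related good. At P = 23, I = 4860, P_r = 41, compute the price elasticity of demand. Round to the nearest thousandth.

Evaluating quantity at (P, I, P_r) gives x = 68.1 − 0.52(23) + 0.0083(4860) + 2(41) = 68.1 − 11.96 + 40.338 + 82 = 178.478.
∂x/∂P = −0.52, so E_p = (−0.52)·(23/178.478) ≈ -0.067.
|E_p| < 1: demand is inelastic.

-0.067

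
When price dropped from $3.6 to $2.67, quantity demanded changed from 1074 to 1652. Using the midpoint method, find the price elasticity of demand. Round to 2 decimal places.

-1.43

%Δq = (1652 − 1074)/[(1074 + 1652)/2] = 578/1363 ≈ 0.4241.
%ΔP = (2.67 − 3.6)/[(3.6 + 2.67)/2] = -0.93/3.135 ≈ -0.2967.
Arc elasticity E = %Δq/%ΔP ≈ 0.4241/-0.2967 ≈ -1.43.
|E| > 1: demand is elastic over this range.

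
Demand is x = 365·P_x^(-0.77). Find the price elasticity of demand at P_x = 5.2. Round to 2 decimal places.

For a Cobb–Douglas (constant-elasticity) form x = A·P_x^α·…, the elasticity with respect to P_x equals the exponent α at every point.
Here the exponent on P_x is -0.77, so the price elasticity of demand is -0.77.

-0.77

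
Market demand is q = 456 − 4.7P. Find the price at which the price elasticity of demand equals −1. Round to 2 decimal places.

For linear demand q = a − bP, E = −bP/(a − bP). |E| = 1 ⇒ bP = a − bP ⇒ P = a/(2b).
P = 456/(2·4.7) ≈ 48.51.

48.51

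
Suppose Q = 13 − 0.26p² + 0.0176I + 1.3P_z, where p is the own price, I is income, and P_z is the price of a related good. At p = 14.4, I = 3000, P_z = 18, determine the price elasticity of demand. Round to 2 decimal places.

Substituting, Q = 13 − 0.26(14.4)² + 0.0176(3000) + 1.3(18) = 13 − 53.9136 + 52.8 + 23.4 = 35.2864.
∂Q/∂p = −2·0.26·p = -7.488, so E_p = -7.488·(14.4/35.2864) ≈ -3.06.
|E_p| > 1: demand is elastic.

-3.06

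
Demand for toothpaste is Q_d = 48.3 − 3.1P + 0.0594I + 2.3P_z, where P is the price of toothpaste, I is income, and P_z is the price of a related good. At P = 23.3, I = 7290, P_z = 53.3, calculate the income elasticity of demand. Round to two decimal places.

Evaluating quantity at (P, I, P_z) gives Q_d = 48.3 − 3.1(23.3) + 0.0594(7290) + 2.3(53.3) = 48.3 − 72.23 + 433.026 + 122.59 = 531.686.
∂Q_d/∂I = +0.0594, so E_I = 0.0594·(7290/531.686) ≈ 0.81.
E_I ∈ (0,1): normal good (necessity).

0.81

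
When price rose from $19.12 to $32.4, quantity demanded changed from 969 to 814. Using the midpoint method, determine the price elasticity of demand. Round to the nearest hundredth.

-0.34

%ΔQ = (814 − 969)/[(969 + 814)/2] = -155/891.5 ≈ -0.1739.
%ΔP = (32.4 − 19.12)/[(19.12 + 32.4)/2] = 13.28/25.76 ≈ 0.5155.
Arc elasticity E = %ΔQ/%ΔP ≈ -0.1739/0.5155 ≈ -0.34.
|E| < 1: demand is inelastic over this range.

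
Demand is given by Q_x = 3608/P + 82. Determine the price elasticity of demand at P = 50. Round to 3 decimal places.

-0.468

At P = 50, Q_x = 154.16.
dQ_x/dP = −3608/P² = −1.4432.
Point elasticity E = (dQ_x/dP)·(P/Q_x) = -1.4432 × 50/154.16 ≈ -0.468.
|E| < 1, so demand is inelastic at this price.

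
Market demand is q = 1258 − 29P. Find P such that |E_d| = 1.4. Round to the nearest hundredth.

Set −bP/(a − bP) = −1.4 ⇒ bP = 1.4(a − bP) ⇒ bP(1+1.4) = 1.4·a.
P = 1.4·1258/(29·2.4) ≈ 25.30.

25.30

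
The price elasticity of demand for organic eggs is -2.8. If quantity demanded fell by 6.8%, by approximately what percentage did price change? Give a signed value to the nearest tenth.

2.4

%ΔQ ≈ E × %ΔP ⇒ %ΔP = %ΔQ / E = (-6.8%)/(-2.8) ≈ 2.4%.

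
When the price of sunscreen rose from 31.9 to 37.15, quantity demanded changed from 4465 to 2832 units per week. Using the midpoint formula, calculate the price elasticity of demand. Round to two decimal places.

-2.94

%Δq = (2832 − 4465)/[(4465 + 2832)/2] = -1633/3648.5 ≈ -0.4476.
%Δp = (37.15 − 31.9)/[(31.9 + 37.15)/2] = 5.25/34.525 ≈ 0.1521.
Arc elasticity E = %Δq/%Δp ≈ -0.4476/0.1521 ≈ -2.94.
|E| > 1: demand is elastic over this range.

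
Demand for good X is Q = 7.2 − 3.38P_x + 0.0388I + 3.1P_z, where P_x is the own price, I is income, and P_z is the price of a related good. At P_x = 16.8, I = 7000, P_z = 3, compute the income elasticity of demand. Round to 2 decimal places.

1.17

Evaluating quantity at (P_x, I, P_z) gives Q = 7.2 − 3.38(16.8) + 0.0388(7000) + 3.1(3) = 7.2 − 56.784 + 271.6 + 9.3 = 231.316.
∂Q/∂I = +0.0388, so E_I = 0.0388·(7000/231.316) ≈ 1.17.
E_I > 1: normal good (luxury).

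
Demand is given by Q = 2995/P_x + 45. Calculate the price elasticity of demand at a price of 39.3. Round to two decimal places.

At P_x = 39.3, Q = 121.2087.
dQ/dP_x = −2995/P_x² = −1.9392.
Point elasticity E = (dQ/dP_x)·(P_x/Q) = -1.9392 × 39.3/121.2087 ≈ -0.63.
|E| < 1, so demand is inelastic at this price.

-0.63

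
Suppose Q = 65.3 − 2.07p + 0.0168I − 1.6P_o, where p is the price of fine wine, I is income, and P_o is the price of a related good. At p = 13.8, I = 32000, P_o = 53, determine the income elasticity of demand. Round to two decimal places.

Substituting, Q = 65.3 − 2.07(13.8) + 0.0168(32000) − 1.6(53) = 65.3 − 28.566 + 537.6 − 84.8 = 489.534.
∂Q/∂I = +0.0168, so E_I = 0.0168·(32000/489.534) ≈ 1.10.
E_I > 1: normal good (luxury).

1.10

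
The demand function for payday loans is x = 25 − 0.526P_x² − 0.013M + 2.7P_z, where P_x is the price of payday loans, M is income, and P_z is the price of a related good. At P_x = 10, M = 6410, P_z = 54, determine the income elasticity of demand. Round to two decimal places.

-2.39

Substituting, x = 25 − 0.526(10)² − 0.013(6410) + 2.7(54) = 25 − 52.6 − 83.33 + 145.8 = 34.87.
∂x/∂M = −0.013, so E_I = -0.013·(6410/34.87) ≈ -2.39.
E_I < 0: inferior good.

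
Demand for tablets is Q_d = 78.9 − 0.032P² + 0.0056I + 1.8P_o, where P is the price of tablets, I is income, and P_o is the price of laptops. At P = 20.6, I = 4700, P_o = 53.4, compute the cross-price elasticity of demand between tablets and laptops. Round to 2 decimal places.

0.51

Substituting, Q_d = 78.9 − 0.032(20.6)² + 0.0056(4700) + 1.8(53.4) = 78.9 − 13.5795 + 26.32 + 96.12 = 187.7605.
∂Q_d/∂P_o = +1.8, so E_xy = 1.8·(53.4/187.7605) ≈ 0.51.
E_xy > 0: the goods are substitutes.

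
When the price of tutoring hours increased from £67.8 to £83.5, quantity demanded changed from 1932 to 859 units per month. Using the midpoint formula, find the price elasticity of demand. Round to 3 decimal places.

%Δq = (859 − 1932)/[(1932 + 859)/2] = -1073/1395.5 ≈ -0.7689.
%ΔP = (83.5 − 67.8)/[(67.8 + 83.5)/2] = 15.7/75.65 ≈ 0.2075.
Arc elasticity E = %Δq/%ΔP ≈ -0.7689/0.2075 ≈ -3.705.
|E| > 1: demand is elastic over this range.

-3.705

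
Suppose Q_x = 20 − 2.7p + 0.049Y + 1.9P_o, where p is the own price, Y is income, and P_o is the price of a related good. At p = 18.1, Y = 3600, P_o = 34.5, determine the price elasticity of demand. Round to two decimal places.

-0.23

Evaluating quantity at (p, Y, P_o) gives Q_x = 20 − 2.7(18.1) + 0.049(3600) + 1.9(34.5) = 20 − 48.87 + 176.4 + 65.55 = 213.08.
∂Q_x/∂p = −2.7, so E_p = (−2.7)·(18.1/213.08) ≈ -0.23.
|E_p| < 1: demand is inelastic.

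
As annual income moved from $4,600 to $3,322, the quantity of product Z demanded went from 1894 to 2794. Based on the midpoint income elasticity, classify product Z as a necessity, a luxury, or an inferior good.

%ΔQ = (2794 − 1894)/[(1894+2794)/2] = 900/2344 ≈ 0.3840.
%ΔM = (3,322 − 4,600)/[(4,600+3,322)/2] = -1278/3961 ≈ -0.3226.
E_I = %ΔQ/%ΔM ≈ -1.190.
E_I < 0: inferior good.

inferior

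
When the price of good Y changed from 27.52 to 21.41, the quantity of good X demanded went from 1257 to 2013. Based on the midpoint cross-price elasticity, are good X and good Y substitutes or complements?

complements

%ΔQ_x = (2013 − 1257)/[(1257+2013)/2] = 756/1635 ≈ 0.4624.
%ΔP_y = (21.41 − 27.52)/[(27.52+21.41)/2] ≈ -0.2497.
E_xy = 0.4624/-0.2497 ≈ -1.851.
E_xy < 0, so the goods are complements.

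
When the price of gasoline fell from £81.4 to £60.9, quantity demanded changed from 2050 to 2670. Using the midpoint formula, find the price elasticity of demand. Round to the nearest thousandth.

%ΔQ = (2670 − 2050)/[(2050 + 2670)/2] = 620/2360 ≈ 0.2627.
%Δp = (60.9 − 81.4)/[(81.4 + 60.9)/2] = -20.5/71.15 ≈ -0.2881.
Arc elasticity E = %ΔQ/%Δp ≈ 0.2627/-0.2881 ≈ -0.912.
|E| < 1: demand is inelastic over this range.

-0.912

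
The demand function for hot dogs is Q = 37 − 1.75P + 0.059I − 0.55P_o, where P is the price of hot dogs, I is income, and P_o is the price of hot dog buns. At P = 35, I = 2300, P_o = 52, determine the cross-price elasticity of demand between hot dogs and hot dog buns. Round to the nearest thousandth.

-0.345

At the given point, Q = 37 − 1.75(35) + 0.059(2300) − 0.55(52) = 37 − 61.25 + 135.7 − 28.6 = 82.85.
∂Q/∂P_o = −0.55, so E_xy = -0.55·(52/82.85) ≈ -0.345.
E_xy < 0: the goods are complements.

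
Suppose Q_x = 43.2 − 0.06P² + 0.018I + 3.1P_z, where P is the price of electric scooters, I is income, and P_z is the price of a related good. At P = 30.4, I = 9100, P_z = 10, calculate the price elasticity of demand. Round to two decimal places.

Q_x = 43.2 − 0.06(30.4)² + 0.018(9100) + 3.1(10) = 43.2 − 55.4496 + 163.8 + 31 = 182.5504.
∂Q_x/∂P = −2·0.06·P = -3.648, so E_p = -3.648·(30.4/182.5504) ≈ -0.61.
|E_p| < 1: demand is inelastic.

-0.61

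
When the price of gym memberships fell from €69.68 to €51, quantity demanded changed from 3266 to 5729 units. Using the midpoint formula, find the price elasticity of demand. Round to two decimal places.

%Δq = (5729 − 3266)/[(3266 + 5729)/2] = 2463/4497.5 ≈ 0.5476.
%Δp = (51 − 69.68)/[(69.68 + 51)/2] = -18.68/60.34 ≈ -0.3096.
Arc elasticity E = %Δq/%Δp ≈ 0.5476/-0.3096 ≈ -1.77.
|E| > 1: demand is elastic over this range.

-1.77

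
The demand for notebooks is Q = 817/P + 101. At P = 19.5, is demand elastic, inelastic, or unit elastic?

inelastic

At P = 19.5, Q = 142.8974.
dQ/dP = −817/P² = −2.1486.
Point elasticity E = (dQ/dP)·(P/Q) = -2.1486 × 19.5/142.8974 ≈ -0.293.
|E| ≈ 0.293 < 1, so demand is inelastic.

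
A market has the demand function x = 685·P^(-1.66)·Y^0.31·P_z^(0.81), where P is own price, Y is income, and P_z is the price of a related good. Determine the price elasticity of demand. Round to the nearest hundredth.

-1.66

For a Cobb–Douglas (constant-elasticity) form x = A·P^α·…, the elasticity with respect to P equals the exponent α at every point.
Here the exponent on P is -1.66, so the price elasticity of demand is -1.66.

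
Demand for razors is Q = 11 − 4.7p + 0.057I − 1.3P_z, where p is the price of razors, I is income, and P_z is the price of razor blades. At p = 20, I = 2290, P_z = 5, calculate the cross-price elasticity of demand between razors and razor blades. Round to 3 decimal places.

At the given point, Q = 11 − 4.7(20) + 0.057(2290) − 1.3(5) = 11 − 94 + 130.53 − 6.5 = 41.03.
∂Q/∂P_z = −1.3, so E_xy = -1.3·(5/41.03) ≈ -0.158.
E_xy < 0: the goods are complements.

-0.158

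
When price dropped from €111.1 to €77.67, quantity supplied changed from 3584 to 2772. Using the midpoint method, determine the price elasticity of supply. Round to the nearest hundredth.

%ΔQ = (2772 − 3584)/[(3584 + 2772)/2] = -812/3178 ≈ -0.2555.
%ΔP = (77.67 − 111.1)/[(111.1 + 77.67)/2] = -33.43/94.385 ≈ -0.3542.
Arc elasticity E = %ΔQ/%ΔP ≈ -0.2555/-0.3542 ≈ 0.72.
|E| < 1: supply is inelastic over this range.

0.72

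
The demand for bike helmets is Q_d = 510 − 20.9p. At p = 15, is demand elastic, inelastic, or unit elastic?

elastic

At p = 15, Q_d = 196.5.
dQ_d/dp = −20.9.
Point elasticity E = (dQ_d/dp)·(p/Q_d) = -20.9 × 15/196.5 ≈ -1.595.
|E| ≈ 1.595 > 1, so demand is elastic.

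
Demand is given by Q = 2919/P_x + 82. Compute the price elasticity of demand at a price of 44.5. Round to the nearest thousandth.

-0.444

At P_x = 44.5, Q = 147.5955.
dQ/dP_x = −2919/P_x² = −1.4741.
Point elasticity E = (dQ/dP_x)·(P_x/Q) = -1.4741 × 44.5/147.5955 ≈ -0.444.
|E| < 1, so demand is inelastic at this price.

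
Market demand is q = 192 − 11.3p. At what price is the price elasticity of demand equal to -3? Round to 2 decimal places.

Set −bp/(a − bp) = −3 ⇒ bp = 3(a − bp) ⇒ bp(1+3) = 3·a.
p = 3·192/(11.3·4) ≈ 12.74.

12.74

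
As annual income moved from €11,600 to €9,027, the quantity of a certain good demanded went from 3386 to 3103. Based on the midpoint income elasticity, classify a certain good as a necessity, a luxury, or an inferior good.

%ΔQ = (3103 − 3386)/[(3386+3103)/2] = -283/3244.5 ≈ -0.0872.
%ΔM = (9,027 − 11,600)/[(11,600+9,027)/2] = -2573/10313.5 ≈ -0.2495.
E_I = %ΔQ/%ΔM ≈ 0.350.
E_I ∈ (0,1): normal good (necessity).

necessity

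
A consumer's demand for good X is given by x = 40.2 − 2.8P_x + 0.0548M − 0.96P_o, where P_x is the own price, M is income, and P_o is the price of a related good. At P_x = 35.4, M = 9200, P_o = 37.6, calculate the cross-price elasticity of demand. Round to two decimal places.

Evaluating quantity at (P_x, M, P_o) gives x = 40.2 − 2.8(35.4) + 0.0548(9200) − 0.96(37.6) = 40.2 − 99.12 + 504.16 − 36.096 = 409.144.
∂x/∂P_o = −0.96, so E_xy = -0.96·(37.6/409.144) ≈ -0.09.
E_xy < 0: the goods are complements.

-0.09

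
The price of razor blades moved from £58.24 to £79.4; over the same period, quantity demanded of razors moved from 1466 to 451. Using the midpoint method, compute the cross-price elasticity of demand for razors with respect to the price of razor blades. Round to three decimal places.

%ΔQ_x = (451 − 1466)/[(1466+451)/2] = -1015/958.5 ≈ -1.0589.
%ΔP_y = (79.4 − 58.24)/[(58.24+79.4)/2] ≈ 0.3075.
E_xy = -1.0589/0.3075 ≈ -3.444.
E_xy < 0, so razors and razor blades are complements.

-3.444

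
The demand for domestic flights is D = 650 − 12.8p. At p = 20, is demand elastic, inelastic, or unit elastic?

inelastic

At p = 20, D = 394.
dD/dp = −12.8.
Point elasticity E = (dD/dp)·(p/D) = -12.8 × 20/394 ≈ -0.650.
|E| ≈ 0.650 < 1, so demand is inelastic.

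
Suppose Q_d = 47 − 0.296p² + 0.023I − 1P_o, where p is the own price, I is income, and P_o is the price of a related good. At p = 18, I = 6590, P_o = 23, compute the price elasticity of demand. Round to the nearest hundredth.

-2.41

At the given point, Q_d = 47 − 0.296(18)² + 0.023(6590) − 1(23) = 47 − 95.904 + 151.57 − 23 = 79.666.
∂Q_d/∂p = −2·0.296·p = -10.656, so E_p = -10.656·(18/79.666) ≈ -2.41.
|E_p| > 1: demand is elastic.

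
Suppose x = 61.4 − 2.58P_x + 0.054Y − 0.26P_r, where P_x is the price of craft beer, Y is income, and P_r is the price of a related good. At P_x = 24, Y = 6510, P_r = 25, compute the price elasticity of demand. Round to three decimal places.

-0.180

First evaluate x: 61.4 − 2.58(24) + 0.054(6510) − 0.26(25) = 61.4 − 61.92 + 351.54 − 6.5 = 344.52.
∂x/∂P_x = −2.58, so E_p = (−2.58)·(24/344.52) ≈ -0.180.
|E_p| < 1: demand is inelastic.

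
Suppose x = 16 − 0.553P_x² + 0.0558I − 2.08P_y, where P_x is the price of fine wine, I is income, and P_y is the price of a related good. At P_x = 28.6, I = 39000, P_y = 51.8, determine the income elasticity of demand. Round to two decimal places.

Evaluating quantity at (P_x, I, P_y) gives x = 16 − 0.553(28.6)² + 0.0558(39000) − 2.08(51.8) = 16 − 452.3319 + 2176.2 − 107.744 = 1632.1241.
∂x/∂I = +0.0558, so E_I = 0.0558·(39000/1632.1241) ≈ 1.33.
E_I > 1: normal good (luxury).

1.33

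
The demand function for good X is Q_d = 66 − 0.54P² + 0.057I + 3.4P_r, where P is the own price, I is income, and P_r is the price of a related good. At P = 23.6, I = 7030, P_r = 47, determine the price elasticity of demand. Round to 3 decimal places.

First evaluate Q_d: 66 − 0.54(23.6)² + 0.057(7030) + 3.4(47) = 66 − 300.7584 + 400.71 + 159.8 = 325.7516.
∂Q_d/∂P = −2·0.54·P = -25.488, so E_p = -25.488·(23.6/325.7516) ≈ -1.847.
|E_p| > 1: demand is elastic.

-1.847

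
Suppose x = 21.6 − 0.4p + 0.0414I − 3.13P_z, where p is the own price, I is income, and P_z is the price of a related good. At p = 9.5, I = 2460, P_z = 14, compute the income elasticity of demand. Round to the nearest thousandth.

Substituting, x = 21.6 − 0.4(9.5) + 0.0414(2460) − 3.13(14) = 21.6 − 3.8 + 101.844 − 43.82 = 75.824.
∂x/∂I = +0.0414, so E_I = 0.0414·(2460/75.824) ≈ 1.343.
E_I > 1: normal good (luxury).

1.343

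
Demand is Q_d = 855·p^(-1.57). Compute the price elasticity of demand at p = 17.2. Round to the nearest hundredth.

For a Cobb–Douglas (constant-elasticity) form Q_d = A·p^α·…, the elasticity with respect to p equals the exponent α at every point.
Here the exponent on p is -1.57, so the price elasticity of demand is -1.57.

-1.57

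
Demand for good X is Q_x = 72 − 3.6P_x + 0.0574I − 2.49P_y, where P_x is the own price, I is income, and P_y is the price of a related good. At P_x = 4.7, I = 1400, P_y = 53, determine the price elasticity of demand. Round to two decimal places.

Q_x = 72 − 3.6(4.7) + 0.0574(1400) − 2.49(53) = 72 − 16.92 + 80.36 − 131.97 = 3.47.
∂Q_x/∂P_x = −3.6, so E_p = (−3.6)·(4.7/3.47) ≈ -4.88.
|E_p| > 1: demand is elastic.

-4.88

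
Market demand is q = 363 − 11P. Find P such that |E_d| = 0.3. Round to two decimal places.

Set −bP/(a − bP) = −0.3 ⇒ bP = 0.3(a − bP) ⇒ bP(1+0.3) = 0.3·a.
P = 0.3·363/(11·1.3) ≈ 7.62.

7.62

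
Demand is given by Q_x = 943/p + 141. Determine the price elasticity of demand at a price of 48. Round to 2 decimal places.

-0.12

At p = 48, Q_x = 160.6458.
dQ_x/dp = −943/p² = −0.4093.
Point elasticity E = (dQ_x/dp)·(p/Q_x) = -0.4093 × 48/160.6458 ≈ -0.12.
|E| < 1, so demand is inelastic at this price.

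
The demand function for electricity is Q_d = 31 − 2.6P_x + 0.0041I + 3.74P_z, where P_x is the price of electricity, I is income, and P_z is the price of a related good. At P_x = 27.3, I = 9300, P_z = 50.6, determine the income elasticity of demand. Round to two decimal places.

0.20

Evaluating quantity at (P_x, I, P_z) gives Q_d = 31 − 2.6(27.3) + 0.0041(9300) + 3.74(50.6) = 31 − 70.98 + 38.13 + 189.244 = 187.394.
∂Q_d/∂I = +0.0041, so E_I = 0.0041·(9300/187.394) ≈ 0.20.
E_I ∈ (0,1): normal good (necessity).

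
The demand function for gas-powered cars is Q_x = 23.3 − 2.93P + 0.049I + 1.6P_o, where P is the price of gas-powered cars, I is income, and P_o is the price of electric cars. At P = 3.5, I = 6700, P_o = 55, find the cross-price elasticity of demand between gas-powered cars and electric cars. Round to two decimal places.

At the given point, Q_x = 23.3 − 2.93(3.5) + 0.049(6700) + 1.6(55) = 23.3 − 10.255 + 328.3 + 88 = 429.345.
∂Q_x/∂P_o = +1.6, so E_xy = 1.6·(55/429.345) ≈ 0.20.
E_xy > 0: the goods are substitutes.

0.20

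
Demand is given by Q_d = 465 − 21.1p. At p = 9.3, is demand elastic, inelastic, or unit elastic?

inelastic

At p = 9.3, Q_d = 268.77.
dQ_d/dp = −21.1.
Point elasticity E = (dQ_d/dp)·(p/Q_d) = -21.1 × 9.3/268.77 ≈ -0.730.
|E| ≈ 0.730 < 1, so demand is inelastic.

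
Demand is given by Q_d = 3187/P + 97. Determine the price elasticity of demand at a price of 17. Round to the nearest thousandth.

At P = 17, Q_d = 284.4706.
dQ_d/dP = −3187/P² = −11.0277.
Point elasticity E = (dQ_d/dP)·(P/Q_d) = -11.0277 × 17/284.4706 ≈ -0.659.
|E| < 1, so demand is inelastic at this price.

-0.659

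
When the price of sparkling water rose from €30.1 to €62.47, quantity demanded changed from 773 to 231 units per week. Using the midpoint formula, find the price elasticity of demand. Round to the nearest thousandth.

%ΔQ = (231 − 773)/[(773 + 231)/2] = -542/502 ≈ -1.0797.
%ΔP = (62.47 − 30.1)/[(30.1 + 62.47)/2] = 32.37/46.285 ≈ 0.6994.
Arc elasticity E = %ΔQ/%ΔP ≈ -1.0797/0.6994 ≈ -1.544.
|E| > 1: demand is elastic over this range.

-1.544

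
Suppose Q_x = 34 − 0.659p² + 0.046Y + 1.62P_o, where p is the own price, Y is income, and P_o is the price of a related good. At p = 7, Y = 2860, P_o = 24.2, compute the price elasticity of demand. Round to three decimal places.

-0.374

Substituting, Q_x = 34 − 0.659(7)² + 0.046(2860) + 1.62(24.2) = 34 − 32.291 + 131.56 + 39.204 = 172.473.
∂Q_x/∂p = −2·0.659·p = -9.226, so E_p = -9.226·(7/172.473) ≈ -0.374.
|E_p| < 1: demand is inelastic.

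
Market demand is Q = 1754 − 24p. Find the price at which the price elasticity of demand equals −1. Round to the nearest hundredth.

For linear demand Q = a − bp, E = −bp/(a − bp). |E| = 1 ⇒ bp = a − bp ⇒ p = a/(2b).
p = 1754/(2·24) ≈ 36.54.

36.54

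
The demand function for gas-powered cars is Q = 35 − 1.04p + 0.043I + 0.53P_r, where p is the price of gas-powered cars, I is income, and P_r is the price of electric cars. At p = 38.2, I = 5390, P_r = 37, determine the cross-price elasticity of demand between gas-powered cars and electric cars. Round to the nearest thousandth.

First evaluate Q: 35 − 1.04(38.2) + 0.043(5390) + 0.53(37) = 35 − 39.728 + 231.77 + 19.61 = 246.652.
∂Q/∂P_r = +0.53, so E_xy = 0.53·(37/246.652) ≈ 0.080.
E_xy > 0: the goods are substitutes.

0.080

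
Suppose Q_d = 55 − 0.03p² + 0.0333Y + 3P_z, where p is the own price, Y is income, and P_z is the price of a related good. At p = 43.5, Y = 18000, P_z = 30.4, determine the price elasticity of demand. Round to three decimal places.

-0.165

First evaluate Q_d: 55 − 0.03(43.5)² + 0.0333(18000) + 3(30.4) = 55 − 56.7675 + 599.4 + 91.2 = 688.8325.
∂Q_d/∂p = −2·0.03·p = -2.61, so E_p = -2.61·(43.5/688.8325) ≈ -0.165.
|E_p| < 1: demand is inelastic.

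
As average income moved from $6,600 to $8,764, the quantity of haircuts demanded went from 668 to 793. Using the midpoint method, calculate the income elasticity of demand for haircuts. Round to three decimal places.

%ΔQ = (793 − 668)/[(668+793)/2] = 125/730.5 ≈ 0.1711.
%ΔY = (8,764 − 6,600)/[(6,600+8,764)/2] = 2164/7682 ≈ 0.2817.
E_I = %ΔQ/%ΔY ≈ 0.607.
E_I ∈ (0,1): normal good (necessity).

0.607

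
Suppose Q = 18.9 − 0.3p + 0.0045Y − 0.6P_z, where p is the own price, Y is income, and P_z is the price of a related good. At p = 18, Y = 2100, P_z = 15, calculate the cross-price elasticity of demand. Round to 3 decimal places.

Evaluating quantity at (p, Y, P_z) gives Q = 18.9 − 0.3(18) + 0.0045(2100) − 0.6(15) = 18.9 − 5.4 + 9.45 − 9 = 13.95.
∂Q/∂P_z = −0.6, so E_xy = -0.6·(15/13.95) ≈ -0.645.
E_xy < 0: the goods are complements.

-0.645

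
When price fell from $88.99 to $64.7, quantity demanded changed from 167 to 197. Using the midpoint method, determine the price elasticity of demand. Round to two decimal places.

-0.52

%ΔQ = (197 − 167)/[(167 + 197)/2] = 30/182 ≈ 0.1648.
%ΔP = (64.7 − 88.99)/[(88.99 + 64.7)/2] = -24.29/76.845 ≈ -0.3161.
Arc elasticity E = %ΔQ/%ΔP ≈ 0.1648/-0.3161 ≈ -0.52.
|E| < 1: demand is inelastic over this range.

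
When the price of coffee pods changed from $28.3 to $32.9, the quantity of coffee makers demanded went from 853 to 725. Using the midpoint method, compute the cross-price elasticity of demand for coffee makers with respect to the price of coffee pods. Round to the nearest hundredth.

-1.08

%ΔQ_x = (725 − 853)/[(853+725)/2] = -128/789 ≈ -0.1622.
%ΔP_y = (32.9 − 28.3)/[(28.3+32.9)/2] ≈ 0.1503.
E_xy = -0.1622/0.1503 ≈ -1.08.
E_xy < 0, so coffee makers and coffee pods are complements.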